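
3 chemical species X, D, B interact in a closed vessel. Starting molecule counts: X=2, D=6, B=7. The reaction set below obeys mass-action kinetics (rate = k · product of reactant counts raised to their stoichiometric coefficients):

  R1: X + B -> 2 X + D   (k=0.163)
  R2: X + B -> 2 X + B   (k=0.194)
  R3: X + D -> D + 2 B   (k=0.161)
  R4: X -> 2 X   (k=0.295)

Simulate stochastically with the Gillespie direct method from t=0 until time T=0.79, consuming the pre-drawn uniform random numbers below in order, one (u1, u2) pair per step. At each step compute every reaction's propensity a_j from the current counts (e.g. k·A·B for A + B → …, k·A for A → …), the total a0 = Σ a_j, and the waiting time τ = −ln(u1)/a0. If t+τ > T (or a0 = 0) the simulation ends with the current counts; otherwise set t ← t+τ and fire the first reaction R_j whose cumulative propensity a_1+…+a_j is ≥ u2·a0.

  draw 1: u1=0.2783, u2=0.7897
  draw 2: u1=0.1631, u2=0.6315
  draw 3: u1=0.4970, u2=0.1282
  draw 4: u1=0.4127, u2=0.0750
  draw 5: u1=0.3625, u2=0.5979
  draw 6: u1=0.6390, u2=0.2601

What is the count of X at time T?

t=0.000: X=2 D=6 B=7
Draw 1: a1=2.282, a2=2.716, a3=1.932, a4=0.590, a0=7.520; τ=−ln(0.2783)/7.520=0.170 → t=0.170; u2·a0=0.7897·7.520=5.939; a1+a2=4.998 < 5.939 ≤ a1+…+a3=6.930 → R3 fires; X=1 D=6 B=9
Draw 2: a1=1.467, a2=1.746, a3=0.966, a4=0.295, a0=4.474; τ=−ln(0.1631)/4.474=0.405 → t=0.575; u2·a0=0.6315·4.474=2.825; a1=1.467 < 2.825 ≤ a1+a2=3.213 → R2 fires; X=2 D=6 B=9
Draw 3: a1=2.934, a2=3.492, a3=1.932, a4=0.590, a0=8.948; τ=−ln(0.4970)/8.948=0.078 → t=0.654; u2·a0=0.1282·8.948=1.147 ≤ a1=2.934 → R1 fires; X=3 D=7 B=8
Draw 4: a1=3.912, a2=4.656, a3=3.381, a4=0.885, a0=12.834; τ=−ln(0.4127)/12.834=0.069 → t=0.723; u2·a0=0.0750·12.834=0.963 ≤ a1=3.912 → R1 fires; X=4 D=8 B=7
Draw 5: a1=4.564, a2=5.432, a3=5.152, a4=1.180, a0=16.328; τ=−ln(0.3625)/16.328=0.062 → t=0.785; u2·a0=0.5979·16.328=9.763; a1=4.564 < 9.763 ≤ a1+a2=9.996 → R2 fires; X=5 D=8 B=7
Draw 6: a1=5.705, a2=6.790, a3=6.440, a4=1.475, a0=20.410; τ=−ln(0.6390)/20.410=0.022 → t=0.807 > T=0.79: stop.
Read off X at T=0.79: 5

X at T = 5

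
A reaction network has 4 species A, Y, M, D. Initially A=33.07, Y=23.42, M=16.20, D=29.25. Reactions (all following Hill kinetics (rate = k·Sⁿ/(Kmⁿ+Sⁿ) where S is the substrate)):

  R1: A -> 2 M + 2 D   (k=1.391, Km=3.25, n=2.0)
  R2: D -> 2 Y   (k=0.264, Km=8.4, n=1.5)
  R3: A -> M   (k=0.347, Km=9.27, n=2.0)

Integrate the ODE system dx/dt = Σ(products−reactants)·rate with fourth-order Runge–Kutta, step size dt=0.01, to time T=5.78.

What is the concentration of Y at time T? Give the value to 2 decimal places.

Y at T = 26.16

RK4 with dt=0.01: 578 steps to T=5.78. Trajectory (selected grid times):
t=0.00: A=33.07 Y=23.42 M=16.20 D=29.25
t=0.64: A=31.98 Y=23.71 M=18.17 D=30.87
t=1.28: A=30.90 Y=24.01 M=20.13 D=32.48
t=1.93: A=29.80 Y=24.32 M=22.13 D=34.11
t=2.57: A=28.72 Y=24.62 M=24.09 D=35.72
t=3.21: A=27.64 Y=24.92 M=26.05 D=37.33
t=3.85: A=26.56 Y=25.23 M=28.00 D=38.93
t=4.50: A=25.47 Y=25.54 M=29.98 D=40.55
t=5.14: A=24.40 Y=25.85 M=31.93 D=42.15
t=5.78: A=23.33 Y=26.16 M=33.87 D=43.74
Read off Y at T=5.78: 26.16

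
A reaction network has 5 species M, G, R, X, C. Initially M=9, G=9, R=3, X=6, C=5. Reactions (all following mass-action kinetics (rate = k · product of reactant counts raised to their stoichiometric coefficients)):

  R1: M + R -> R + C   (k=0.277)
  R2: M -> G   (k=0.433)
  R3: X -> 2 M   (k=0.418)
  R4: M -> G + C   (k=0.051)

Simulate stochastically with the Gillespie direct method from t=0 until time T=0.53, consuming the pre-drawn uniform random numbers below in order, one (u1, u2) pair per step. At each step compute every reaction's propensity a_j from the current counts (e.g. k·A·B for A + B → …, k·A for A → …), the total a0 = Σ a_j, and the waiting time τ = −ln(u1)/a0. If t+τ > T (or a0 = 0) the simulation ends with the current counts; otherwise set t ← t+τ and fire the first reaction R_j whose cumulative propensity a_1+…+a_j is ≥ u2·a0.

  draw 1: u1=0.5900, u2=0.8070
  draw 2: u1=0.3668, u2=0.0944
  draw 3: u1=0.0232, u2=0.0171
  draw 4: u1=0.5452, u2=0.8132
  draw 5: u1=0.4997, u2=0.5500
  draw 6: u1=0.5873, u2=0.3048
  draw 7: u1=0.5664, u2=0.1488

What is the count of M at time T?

t=0.000: M=9 G=9 R=3 X=6 C=5
Draw 1: a1=7.479, a2=3.897, a3=2.508, a4=0.459, a0=14.343; τ=−ln(0.5900)/14.343=0.037 → t=0.037; u2·a0=0.8070·14.343=11.575; a1+a2=11.376 < 11.575 ≤ a1+…+a3=13.884 → R3 fires; M=11 G=9 R=3 X=5 C=5
Draw 2: a1=9.141, a2=4.763, a3=2.090, a4=0.561, a0=16.555; τ=−ln(0.3668)/16.555=0.061 → t=0.097; u2·a0=0.0944·16.555=1.563 ≤ a1=9.141 → R1 fires; M=10 G=9 R=3 X=5 C=6
Draw 3: a1=8.310, a2=4.330, a3=2.090, a4=0.510, a0=15.240; τ=−ln(0.0232)/15.240=0.247 → t=0.344; u2·a0=0.0171·15.240=0.261 ≤ a1=8.310 → R1 fires; M=9 G=9 R=3 X=5 C=7
Draw 4: a1=7.479, a2=3.897, a3=2.090, a4=0.459, a0=13.925; τ=−ln(0.5452)/13.925=0.044 → t=0.388; u2·a0=0.8132·13.925=11.324; a1=7.479 < 11.324 ≤ a1+a2=11.376 → R2 fires; M=8 G=10 R=3 X=5 C=7
Draw 5: a1=6.648, a2=3.464, a3=2.090, a4=0.408, a0=12.610; τ=−ln(0.4997)/12.610=0.055 → t=0.443; u2·a0=0.5500·12.610=6.936; a1=6.648 < 6.936 ≤ a1+a2=10.112 → R2 fires; M=7 G=11 R=3 X=5 C=7
Draw 6: a1=5.817, a2=3.031, a3=2.090, a4=0.357, a0=11.295; τ=−ln(0.5873)/11.295=0.047 → t=0.490; u2·a0=0.3048·11.295=3.443 ≤ a1=5.817 → R1 fires; M=6 G=11 R=3 X=5 C=8
Draw 7: a1=4.986, a2=2.598, a3=2.090, a4=0.306, a0=9.980; τ=−ln(0.5664)/9.980=0.057 → t=0.547 > T=0.53: stop.
Read off M at T=0.53: 6

M at T = 6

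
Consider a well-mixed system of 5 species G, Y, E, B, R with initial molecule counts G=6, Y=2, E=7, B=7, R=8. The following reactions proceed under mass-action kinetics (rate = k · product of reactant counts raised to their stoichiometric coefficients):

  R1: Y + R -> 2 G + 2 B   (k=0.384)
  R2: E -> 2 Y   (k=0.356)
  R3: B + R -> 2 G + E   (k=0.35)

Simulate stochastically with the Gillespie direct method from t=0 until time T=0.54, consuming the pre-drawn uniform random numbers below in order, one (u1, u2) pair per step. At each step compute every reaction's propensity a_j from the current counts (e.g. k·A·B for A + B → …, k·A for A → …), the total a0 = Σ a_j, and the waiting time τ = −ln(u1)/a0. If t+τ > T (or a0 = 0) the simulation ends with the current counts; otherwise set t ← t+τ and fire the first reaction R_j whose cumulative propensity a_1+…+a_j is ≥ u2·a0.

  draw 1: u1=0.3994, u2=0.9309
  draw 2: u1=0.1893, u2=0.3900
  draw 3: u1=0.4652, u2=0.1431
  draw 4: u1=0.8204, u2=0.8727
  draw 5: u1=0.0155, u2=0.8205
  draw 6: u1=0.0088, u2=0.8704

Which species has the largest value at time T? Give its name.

Dominant species at T: G

t=0.000: G=6 Y=2 E=7 B=7 R=8
Draw 1: a1=6.144, a2=2.492, a3=19.600, a0=28.236; τ=−ln(0.3994)/28.236=0.033 → t=0.033; u2·a0=0.9309·28.236=26.285; a1+a2=8.636 < 26.285 ≤ a1+…+a3=28.236 → R3 fires; G=8 Y=2 E=8 B=6 R=7
Draw 2: a1=5.376, a2=2.848, a3=14.700, a0=22.924; τ=−ln(0.1893)/22.924=0.073 → t=0.105; u2·a0=0.3900·22.924=8.940; a1+a2=8.224 < 8.940 ≤ a1+…+a3=22.924 → R3 fires; G=10 Y=2 E=9 B=5 R=6
Draw 3: a1=4.608, a2=3.204, a3=10.500, a0=18.312; τ=−ln(0.4652)/18.312=0.042 → t=0.147; u2·a0=0.1431·18.312=2.620 ≤ a1=4.608 → R1 fires; G=12 Y=1 E=9 B=7 R=5
Draw 4: a1=1.920, a2=3.204, a3=12.250, a0=17.374; τ=−ln(0.8204)/17.374=0.011 → t=0.158; u2·a0=0.8727·17.374=15.162; a1+a2=5.124 < 15.162 ≤ a1+…+a3=17.374 → R3 fires; G=14 Y=1 E=10 B=6 R=4
Draw 5: a1=1.536, a2=3.560, a3=8.400, a0=13.496; τ=−ln(0.0155)/13.496=0.309 → t=0.467; u2·a0=0.8205·13.496=11.073; a1+a2=5.096 < 11.073 ≤ a1+…+a3=13.496 → R3 fires; G=16 Y=1 E=11 B=5 R=3
Draw 6: a1=1.152, a2=3.916, a3=5.250, a0=10.318; τ=−ln(0.0088)/10.318=0.459 → t=0.926 > T=0.54: stop.
At T=0.54: G=16 Y=1 E=11 B=5 R=3; the largest is G.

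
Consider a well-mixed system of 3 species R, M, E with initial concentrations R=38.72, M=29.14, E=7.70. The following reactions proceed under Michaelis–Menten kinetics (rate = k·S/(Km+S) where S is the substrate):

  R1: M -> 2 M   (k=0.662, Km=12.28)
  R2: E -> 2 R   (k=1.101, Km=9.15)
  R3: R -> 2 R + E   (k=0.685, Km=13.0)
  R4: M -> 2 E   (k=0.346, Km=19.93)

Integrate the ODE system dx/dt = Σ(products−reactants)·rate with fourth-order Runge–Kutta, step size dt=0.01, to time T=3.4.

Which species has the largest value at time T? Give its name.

RK4 with dt=0.01: 340 steps to T=3.4. Trajectory (selected grid times):
t=0.00: R=38.72 M=29.14 E=7.70
t=0.38: R=39.30 M=29.24 E=7.86
t=0.76: R=39.88 M=29.34 E=8.02
t=1.13: R=40.46 M=29.43 E=8.17
t=1.51: R=41.05 M=29.53 E=8.33
t=1.89: R=41.65 M=29.63 E=8.48
t=2.27: R=42.25 M=29.73 E=8.63
t=2.64: R=42.85 M=29.83 E=8.78
t=3.02: R=43.46 M=29.93 E=8.94
t=3.40: R=44.07 M=30.03 E=9.09
At T=3.4: R=44.07 M=30.03 E=9.09; the largest is R.

Dominant species at T: R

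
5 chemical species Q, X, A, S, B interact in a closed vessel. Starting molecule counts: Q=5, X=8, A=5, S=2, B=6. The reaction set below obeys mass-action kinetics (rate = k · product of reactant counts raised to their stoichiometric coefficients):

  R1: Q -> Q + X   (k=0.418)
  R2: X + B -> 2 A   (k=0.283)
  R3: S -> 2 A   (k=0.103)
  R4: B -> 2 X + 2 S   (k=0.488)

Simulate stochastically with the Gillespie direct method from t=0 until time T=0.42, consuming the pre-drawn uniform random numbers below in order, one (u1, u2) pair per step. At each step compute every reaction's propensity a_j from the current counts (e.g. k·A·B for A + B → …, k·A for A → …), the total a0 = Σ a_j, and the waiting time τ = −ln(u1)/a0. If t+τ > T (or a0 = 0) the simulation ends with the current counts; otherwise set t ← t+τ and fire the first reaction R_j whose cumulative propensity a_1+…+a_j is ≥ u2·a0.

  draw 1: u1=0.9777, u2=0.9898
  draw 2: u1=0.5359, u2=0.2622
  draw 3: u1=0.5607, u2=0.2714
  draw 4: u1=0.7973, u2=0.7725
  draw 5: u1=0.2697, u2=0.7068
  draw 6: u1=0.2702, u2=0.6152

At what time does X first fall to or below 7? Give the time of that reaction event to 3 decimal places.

t=0.000: Q=5 X=8 A=5 S=2 B=6
Draw 1: a1=2.090, a2=13.584, a3=0.206, a4=2.928, a0=18.808; τ=−ln(0.9777)/18.808=0.001 → t=0.001; u2·a0=0.9898·18.808=18.616; a1+…+a3=15.880 < 18.616 ≤ a1+…+a4=18.808 → R4 fires; Q=5 X=10 A=5 S=4 B=5
Draw 2: a1=2.090, a2=14.150, a3=0.412, a4=2.440, a0=19.092; τ=−ln(0.5359)/19.092=0.033 → t=0.034; u2·a0=0.2622·19.092=5.006; a1=2.090 < 5.006 ≤ a1+a2=16.240 → R2 fires; Q=5 X=9 A=7 S=4 B=4
Draw 3: a1=2.090, a2=10.188, a3=0.412, a4=1.952, a0=14.642; τ=−ln(0.5607)/14.642=0.040 → t=0.073; u2·a0=0.2714·14.642=3.974; a1=2.090 < 3.974 ≤ a1+a2=12.278 → R2 fires; Q=5 X=8 A=9 S=4 B=3
Draw 4: a1=2.090, a2=6.792, a3=0.412, a4=1.464, a0=10.758; τ=−ln(0.7973)/10.758=0.021 → t=0.094; u2·a0=0.7725·10.758=8.311; a1=2.090 < 8.311 ≤ a1+a2=8.882 → R2 fires; Q=5 X=7 A=11 S=4 B=2
Draw 5: a1=2.090, a2=3.962, a3=0.412, a4=0.976, a0=7.440; τ=−ln(0.2697)/7.440=0.176 → t=0.271; u2·a0=0.7068·7.440=5.259; a1=2.090 < 5.259 ≤ a1+a2=6.052 → R2 fires; Q=5 X=6 A=13 S=4 B=1
Draw 6: a1=2.090, a2=1.698, a3=0.412, a4=0.488, a0=4.688; τ=−ln(0.2702)/4.688=0.279 → t=0.550 > T=0.42: stop.
X first becomes ≤ 7 when it reaches 7 at the event at t=0.094.

Threshold first reached at t = 0.094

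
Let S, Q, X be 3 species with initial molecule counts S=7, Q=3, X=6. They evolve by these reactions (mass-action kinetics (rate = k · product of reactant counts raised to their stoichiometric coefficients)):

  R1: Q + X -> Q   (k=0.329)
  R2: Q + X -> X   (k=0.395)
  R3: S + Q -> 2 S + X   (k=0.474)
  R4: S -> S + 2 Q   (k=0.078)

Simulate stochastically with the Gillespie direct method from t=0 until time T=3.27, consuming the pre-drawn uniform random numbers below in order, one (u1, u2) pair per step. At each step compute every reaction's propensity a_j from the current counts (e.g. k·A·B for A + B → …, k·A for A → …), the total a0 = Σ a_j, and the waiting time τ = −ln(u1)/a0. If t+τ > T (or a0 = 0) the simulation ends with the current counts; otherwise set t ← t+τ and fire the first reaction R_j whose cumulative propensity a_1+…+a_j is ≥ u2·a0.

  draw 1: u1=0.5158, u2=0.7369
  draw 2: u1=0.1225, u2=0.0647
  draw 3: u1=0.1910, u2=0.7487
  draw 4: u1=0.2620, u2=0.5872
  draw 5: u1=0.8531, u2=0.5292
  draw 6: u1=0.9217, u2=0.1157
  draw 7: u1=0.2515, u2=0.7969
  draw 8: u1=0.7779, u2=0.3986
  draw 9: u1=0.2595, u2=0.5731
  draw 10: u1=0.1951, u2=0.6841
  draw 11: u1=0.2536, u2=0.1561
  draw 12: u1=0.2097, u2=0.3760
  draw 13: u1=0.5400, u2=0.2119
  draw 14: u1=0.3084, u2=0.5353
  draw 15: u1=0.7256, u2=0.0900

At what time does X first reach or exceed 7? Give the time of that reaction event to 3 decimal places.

t=0.000: S=7 Q=3 X=6
Draw 1: a1=5.922, a2=7.110, a3=9.954, a4=0.546, a0=23.532; τ=−ln(0.5158)/23.532=0.028 → t=0.028; u2·a0=0.7369·23.532=17.341; a1+a2=13.032 < 17.341 ≤ a1+…+a3=22.986 → R3 fires; S=8 Q=2 X=7
Draw 2: a1=4.606, a2=5.530, a3=7.584, a4=0.624, a0=18.344; τ=−ln(0.1225)/18.344=0.114 → t=0.143; u2·a0=0.0647·18.344=1.187 ≤ a1=4.606 → R1 fires; S=8 Q=2 X=6
Draw 3: a1=3.948, a2=4.740, a3=7.584, a4=0.624, a0=16.896; τ=−ln(0.1910)/16.896=0.098 → t=0.241; u2·a0=0.7487·16.896=12.650; a1+a2=8.688 < 12.650 ≤ a1+…+a3=16.272 → R3 fires; S=9 Q=1 X=7
Draw 4: a1=2.303, a2=2.765, a3=4.266, a4=0.702, a0=10.036; τ=−ln(0.2620)/10.036=0.133 → t=0.374; u2·a0=0.5872·10.036=5.893; a1+a2=5.068 < 5.893 ≤ a1+…+a3=9.334 → R3 fires; S=10 Q=0 X=8
Draw 5: a1=0.000, a2=0.000, a3=0.000, a4=0.780, a0=0.780; τ=−ln(0.8531)/0.780=0.204 → t=0.578; u2·a0=0.5292·0.780=0.413; a1+…+a3=0.000 < 0.413 ≤ a1+…+a4=0.780 → R4 fires; S=10 Q=2 X=8
Draw 6: a1=5.264, a2=6.320, a3=9.480, a4=0.780, a0=21.844; τ=−ln(0.9217)/21.844=0.004 → t=0.581; u2·a0=0.1157·21.844=2.527 ≤ a1=5.264 → R1 fires; S=10 Q=2 X=7
Draw 7: a1=4.606, a2=5.530, a3=9.480, a4=0.780, a0=20.396; τ=−ln(0.2515)/20.396=0.068 → t=0.649; u2·a0=0.7969·20.396=16.254; a1+a2=10.136 < 16.254 ≤ a1+…+a3=19.616 → R3 fires; S=11 Q=1 X=8
Draw 8: a1=2.632, a2=3.160, a3=5.214, a4=0.858, a0=11.864; τ=−ln(0.7779)/11.864=0.021 → t=0.670; u2·a0=0.3986·11.864=4.729; a1=2.632 < 4.729 ≤ a1+a2=5.792 → R2 fires; S=11 Q=0 X=8
Draw 9: a1=0.000, a2=0.000, a3=0.000, a4=0.858, a0=0.858; τ=−ln(0.2595)/0.858=1.572 → t=2.243; u2·a0=0.5731·0.858=0.492; a1+…+a3=0.000 < 0.492 ≤ a1+…+a4=0.858 → R4 fires; S=11 Q=2 X=8
Draw 10: a1=5.264, a2=6.320, a3=10.428, a4=0.858, a0=22.870; τ=−ln(0.1951)/22.870=0.071 → t=2.314; u2·a0=0.6841·22.870=15.645; a1+a2=11.584 < 15.645 ≤ a1+…+a3=22.012 → R3 fires; S=12 Q=1 X=9
Draw 11: a1=2.961, a2=3.555, a3=5.688, a4=0.936, a0=13.140; τ=−ln(0.2536)/13.140=0.104 → t=2.418; u2·a0=0.1561·13.140=2.051 ≤ a1=2.961 → R1 fires; S=12 Q=1 X=8
Draw 12: a1=2.632, a2=3.160, a3=5.688, a4=0.936, a0=12.416; τ=−ln(0.2097)/12.416=0.126 → t=2.544; u2·a0=0.3760·12.416=4.668; a1=2.632 < 4.668 ≤ a1+a2=5.792 → R2 fires; S=12 Q=0 X=8
Draw 13: a1=0.000, a2=0.000, a3=0.000, a4=0.936, a0=0.936; τ=−ln(0.5400)/0.936=0.658 → t=3.203; u2·a0=0.2119·0.936=0.198; a1+…+a3=0.000 < 0.198 ≤ a1+…+a4=0.936 → R4 fires; S=12 Q=2 X=8
Draw 14: a1=5.264, a2=6.320, a3=11.376, a4=0.936, a0=23.896; τ=−ln(0.3084)/23.896=0.049 → t=3.252; u2·a0=0.5353·23.896=12.792; a1+a2=11.584 < 12.792 ≤ a1+…+a3=22.960 → R3 fires; S=13 Q=1 X=9
Draw 15: a1=2.961, a2=3.555, a3=6.162, a4=1.014, a0=13.692; τ=−ln(0.7256)/13.692=0.023 → t=3.275 > T=3.27: stop.
X first becomes ≥ 7 when it reaches 7 at the event at t=0.028.

Threshold first reached at t = 0.028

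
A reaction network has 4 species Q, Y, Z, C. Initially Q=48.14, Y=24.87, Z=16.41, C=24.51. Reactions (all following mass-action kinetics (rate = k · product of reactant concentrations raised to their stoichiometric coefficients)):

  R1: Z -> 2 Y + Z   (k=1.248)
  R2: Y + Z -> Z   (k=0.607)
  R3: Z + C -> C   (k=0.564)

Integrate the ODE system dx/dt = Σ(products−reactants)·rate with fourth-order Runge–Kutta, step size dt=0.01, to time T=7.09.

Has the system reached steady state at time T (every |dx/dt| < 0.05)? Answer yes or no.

RK4 with dt=0.01: 709 steps to T=7.09. Trajectory (selected grid times):
t=0.00: Q=48.14 Y=24.87 Z=16.41 C=24.51
t=0.79: Q=48.14 Y=14.21 Z=0.00 C=24.51
t=1.58: Q=48.14 Y=14.21 Z=0.00 C=24.51
t=2.36: Q=48.14 Y=14.21 Z=0.00 C=24.51
t=3.15: Q=48.14 Y=14.21 Z=0.00 C=24.51
t=3.94: Q=48.14 Y=14.21 Z=0.00 C=24.51
t=4.73: Q=48.14 Y=14.21 Z=0.00 C=24.51
t=5.51: Q=48.14 Y=14.21 Z=0.00 C=24.51
t=6.30: Q=48.14 Y=14.21 Z=0.00 C=24.51
t=7.09: Q=48.14 Y=14.21 Z=0.00 C=24.51
Rates at T: R1=0.0000, R2=0.0000, R3=0.0000
dx/dt at T (Σ net stoichiometry × rate): Q=+0.0000, Y=-0.0000, Z=-0.0000, C=+0.0000
Largest |dx/dt| is |-0.0000| (Z) < 0.05 → steady.

Steady state at T: yes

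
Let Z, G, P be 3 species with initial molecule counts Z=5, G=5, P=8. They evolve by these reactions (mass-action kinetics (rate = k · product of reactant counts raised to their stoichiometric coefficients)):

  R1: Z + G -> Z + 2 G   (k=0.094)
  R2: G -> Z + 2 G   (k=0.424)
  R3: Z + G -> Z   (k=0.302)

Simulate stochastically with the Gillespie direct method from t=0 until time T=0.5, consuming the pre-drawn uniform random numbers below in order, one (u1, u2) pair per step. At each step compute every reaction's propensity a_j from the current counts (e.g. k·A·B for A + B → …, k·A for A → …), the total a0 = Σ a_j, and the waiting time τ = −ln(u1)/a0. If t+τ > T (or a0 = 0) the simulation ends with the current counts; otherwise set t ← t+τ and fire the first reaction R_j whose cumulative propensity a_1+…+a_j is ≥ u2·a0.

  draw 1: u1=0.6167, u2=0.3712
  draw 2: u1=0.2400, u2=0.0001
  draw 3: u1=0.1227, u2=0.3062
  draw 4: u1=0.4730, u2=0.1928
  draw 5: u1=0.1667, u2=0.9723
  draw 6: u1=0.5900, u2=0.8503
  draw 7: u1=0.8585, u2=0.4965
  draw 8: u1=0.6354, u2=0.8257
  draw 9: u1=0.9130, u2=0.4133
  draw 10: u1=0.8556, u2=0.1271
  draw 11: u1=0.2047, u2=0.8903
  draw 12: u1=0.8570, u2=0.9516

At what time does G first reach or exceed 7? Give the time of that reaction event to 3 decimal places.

Threshold first reached at t = 0.125

t=0.000: Z=5 G=5 P=8
Draw 1: a1=2.350, a2=2.120, a3=7.550, a0=12.020; τ=−ln(0.6167)/12.020=0.040 → t=0.040; u2·a0=0.3712·12.020=4.462; a1=2.350 < 4.462 ≤ a1+a2=4.470 → R2 fires; Z=6 G=6 P=8
Draw 2: a1=3.384, a2=2.544, a3=10.872, a0=16.800; τ=−ln(0.2400)/16.800=0.085 → t=0.125; u2·a0=0.0001·16.800=0.002 ≤ a1=3.384 → R1 fires; Z=6 G=7 P=8
Draw 3: a1=3.948, a2=2.968, a3=12.684, a0=19.600; τ=−ln(0.1227)/19.600=0.107 → t=0.232; u2·a0=0.3062·19.600=6.002; a1=3.948 < 6.002 ≤ a1+a2=6.916 → R2 fires; Z=7 G=8 P=8
Draw 4: a1=5.264, a2=3.392, a3=16.912, a0=25.568; τ=−ln(0.4730)/25.568=0.029 → t=0.261; u2·a0=0.1928·25.568=4.930 ≤ a1=5.264 → R1 fires; Z=7 G=9 P=8
Draw 5: a1=5.922, a2=3.816, a3=19.026, a0=28.764; τ=−ln(0.1667)/28.764=0.062 → t=0.324; u2·a0=0.9723·28.764=27.967; a1+a2=9.738 < 27.967 ≤ a1+…+a3=28.764 → R3 fires; Z=7 G=8 P=8
Draw 6: a1=5.264, a2=3.392, a3=16.912, a0=25.568; τ=−ln(0.5900)/25.568=0.021 → t=0.344; u2·a0=0.8503·25.568=21.740; a1+a2=8.656 < 21.740 ≤ a1+…+a3=25.568 → R3 fires; Z=7 G=7 P=8
Draw 7: a1=4.606, a2=2.968, a3=14.798, a0=22.372; τ=−ln(0.8585)/22.372=0.007 → t=0.351; u2·a0=0.4965·22.372=11.108; a1+a2=7.574 < 11.108 ≤ a1+…+a3=22.372 → R3 fires; Z=7 G=6 P=8
Draw 8: a1=3.948, a2=2.544, a3=12.684, a0=19.176; τ=−ln(0.6354)/19.176=0.024 → t=0.375; u2·a0=0.8257·19.176=15.834; a1+a2=6.492 < 15.834 ≤ a1+…+a3=19.176 → R3 fires; Z=7 G=5 P=8
Draw 9: a1=3.290, a2=2.120, a3=10.570, a0=15.980; τ=−ln(0.9130)/15.980=0.006 → t=0.381; u2·a0=0.4133·15.980=6.605; a1+a2=5.410 < 6.605 ≤ a1+…+a3=15.980 → R3 fires; Z=7 G=4 P=8
Draw 10: a1=2.632, a2=1.696, a3=8.456, a0=12.784; τ=−ln(0.8556)/12.784=0.012 → t=0.393; u2·a0=0.1271·12.784=1.625 ≤ a1=2.632 → R1 fires; Z=7 G=5 P=8
Draw 11: a1=3.290, a2=2.120, a3=10.570, a0=15.980; τ=−ln(0.2047)/15.980=0.099 → t=0.492; u2·a0=0.8903·15.980=14.227; a1+a2=5.410 < 14.227 ≤ a1+…+a3=15.980 → R3 fires; Z=7 G=4 P=8
Draw 12: a1=2.632, a2=1.696, a3=8.456, a0=12.784; τ=−ln(0.8570)/12.784=0.012 → t=0.504 > T=0.5: stop.
G first becomes ≥ 7 when it reaches 7 at the event at t=0.125.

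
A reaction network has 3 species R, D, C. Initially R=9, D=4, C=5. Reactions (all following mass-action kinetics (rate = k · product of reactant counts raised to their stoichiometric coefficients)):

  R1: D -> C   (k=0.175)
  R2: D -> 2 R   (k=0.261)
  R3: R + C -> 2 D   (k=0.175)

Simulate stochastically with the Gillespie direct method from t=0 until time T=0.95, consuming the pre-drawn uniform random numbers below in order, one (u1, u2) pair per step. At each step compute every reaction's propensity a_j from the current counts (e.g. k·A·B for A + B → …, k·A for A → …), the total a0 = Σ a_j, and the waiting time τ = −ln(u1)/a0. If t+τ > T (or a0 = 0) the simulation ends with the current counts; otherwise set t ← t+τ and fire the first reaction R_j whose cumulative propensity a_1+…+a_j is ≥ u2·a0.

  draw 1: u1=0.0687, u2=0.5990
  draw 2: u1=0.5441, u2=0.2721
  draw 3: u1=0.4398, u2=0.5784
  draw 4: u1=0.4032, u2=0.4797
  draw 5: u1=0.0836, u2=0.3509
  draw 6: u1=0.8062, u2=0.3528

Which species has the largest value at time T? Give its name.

Dominant species at T: R

t=0.000: R=9 D=4 C=5
Draw 1: a1=0.700, a2=1.044, a3=7.875, a0=9.619; τ=−ln(0.0687)/9.619=0.278 → t=0.278; u2·a0=0.5990·9.619=5.762; a1+a2=1.744 < 5.762 ≤ a1+…+a3=9.619 → R3 fires; R=8 D=6 C=4
Draw 2: a1=1.050, a2=1.566, a3=5.600, a0=8.216; τ=−ln(0.5441)/8.216=0.074 → t=0.352; u2·a0=0.2721·8.216=2.236; a1=1.050 < 2.236 ≤ a1+a2=2.616 → R2 fires; R=10 D=5 C=4
Draw 3: a1=0.875, a2=1.305, a3=7.000, a0=9.180; τ=−ln(0.4398)/9.180=0.089 → t=0.442; u2·a0=0.5784·9.180=5.310; a1+a2=2.180 < 5.310 ≤ a1+…+a3=9.180 → R3 fires; R=9 D=7 C=3
Draw 4: a1=1.225, a2=1.827, a3=4.725, a0=7.777; τ=−ln(0.4032)/7.777=0.117 → t=0.559; u2·a0=0.4797·7.777=3.731; a1+a2=3.052 < 3.731 ≤ a1+…+a3=7.777 → R3 fires; R=8 D=9 C=2
Draw 5: a1=1.575, a2=2.349, a3=2.800, a0=6.724; τ=−ln(0.0836)/6.724=0.369 → t=0.928; u2·a0=0.3509·6.724=2.359; a1=1.575 < 2.359 ≤ a1+a2=3.924 → R2 fires; R=10 D=8 C=2
Draw 6: a1=1.400, a2=2.088, a3=3.500, a0=6.988; τ=−ln(0.8062)/6.988=0.031 → t=0.959 > T=0.95: stop.
At T=0.95: R=10 D=8 C=2; the largest is R.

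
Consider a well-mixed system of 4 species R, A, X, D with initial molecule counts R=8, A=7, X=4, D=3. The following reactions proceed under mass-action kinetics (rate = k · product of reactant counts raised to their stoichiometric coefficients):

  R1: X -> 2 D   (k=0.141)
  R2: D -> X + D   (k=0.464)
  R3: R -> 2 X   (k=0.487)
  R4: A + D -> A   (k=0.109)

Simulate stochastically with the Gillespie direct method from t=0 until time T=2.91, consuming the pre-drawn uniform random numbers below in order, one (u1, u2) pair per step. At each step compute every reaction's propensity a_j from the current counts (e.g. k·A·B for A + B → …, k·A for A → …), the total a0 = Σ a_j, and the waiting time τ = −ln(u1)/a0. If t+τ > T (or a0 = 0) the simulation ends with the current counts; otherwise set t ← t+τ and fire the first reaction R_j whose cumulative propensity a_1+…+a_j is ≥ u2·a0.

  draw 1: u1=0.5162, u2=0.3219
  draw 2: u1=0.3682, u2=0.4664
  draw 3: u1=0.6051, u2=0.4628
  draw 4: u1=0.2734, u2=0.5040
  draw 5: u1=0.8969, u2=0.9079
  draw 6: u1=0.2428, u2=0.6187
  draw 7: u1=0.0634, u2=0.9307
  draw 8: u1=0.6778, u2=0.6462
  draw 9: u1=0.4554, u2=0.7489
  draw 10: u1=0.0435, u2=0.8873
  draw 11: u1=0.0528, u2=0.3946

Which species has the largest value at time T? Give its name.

t=0.000: R=8 A=7 X=4 D=3
Draw 1: a1=0.564, a2=1.392, a3=3.896, a4=2.289, a0=8.141; τ=−ln(0.5162)/8.141=0.081 → t=0.081; u2·a0=0.3219·8.141=2.621; a1+a2=1.956 < 2.621 ≤ a1+…+a3=5.852 → R3 fires; R=7 A=7 X=6 D=3
Draw 2: a1=0.846, a2=1.392, a3=3.409, a4=2.289, a0=7.936; τ=−ln(0.3682)/7.936=0.126 → t=0.207; u2·a0=0.4664·7.936=3.701; a1+a2=2.238 < 3.701 ≤ a1+…+a3=5.647 → R3 fires; R=6 A=7 X=8 D=3
Draw 3: a1=1.128, a2=1.392, a3=2.922, a4=2.289, a0=7.731; τ=−ln(0.6051)/7.731=0.065 → t=0.272; u2·a0=0.4628·7.731=3.578; a1+a2=2.520 < 3.578 ≤ a1+…+a3=5.442 → R3 fires; R=5 A=7 X=10 D=3
Draw 4: a1=1.410, a2=1.392, a3=2.435, a4=2.289, a0=7.526; τ=−ln(0.2734)/7.526=0.172 → t=0.444; u2·a0=0.5040·7.526=3.793; a1+a2=2.802 < 3.793 ≤ a1+…+a3=5.237 → R3 fires; R=4 A=7 X=12 D=3
Draw 5: a1=1.692, a2=1.392, a3=1.948, a4=2.289, a0=7.321; τ=−ln(0.8969)/7.321=0.015 → t=0.459; u2·a0=0.9079·7.321=6.647; a1+…+a3=5.032 < 6.647 ≤ a1+…+a4=7.321 → R4 fires; R=4 A=7 X=12 D=2
Draw 6: a1=1.692, a2=0.928, a3=1.948, a4=1.526, a0=6.094; τ=−ln(0.2428)/6.094=0.232 → t=0.692; u2·a0=0.6187·6.094=3.770; a1+a2=2.620 < 3.770 ≤ a1+…+a3=4.568 → R3 fires; R=3 A=7 X=14 D=2
Draw 7: a1=1.974, a2=0.928, a3=1.461, a4=1.526, a0=5.889; τ=−ln(0.0634)/5.889=0.468 → t=1.160; u2·a0=0.9307·5.889=5.481; a1+…+a3=4.363 < 5.481 ≤ a1+…+a4=5.889 → R4 fires; R=3 A=7 X=14 D=1
Draw 8: a1=1.974, a2=0.464, a3=1.461, a4=0.763, a0=4.662; τ=−ln(0.6778)/4.662=0.083 → t=1.243; u2·a0=0.6462·4.662=3.013; a1+a2=2.438 < 3.013 ≤ a1+…+a3=3.899 → R3 fires; R=2 A=7 X=16 D=1
Draw 9: a1=2.256, a2=0.464, a3=0.974, a4=0.763, a0=4.457; τ=−ln(0.4554)/4.457=0.176 → t=1.420; u2·a0=0.7489·4.457=3.338; a1+a2=2.720 < 3.338 ≤ a1+…+a3=3.694 → R3 fires; R=1 A=7 X=18 D=1
Draw 10: a1=2.538, a2=0.464, a3=0.487, a4=0.763, a0=4.252; τ=−ln(0.0435)/4.252=0.737 → t=2.157; u2·a0=0.8873·4.252=3.773; a1+…+a3=3.489 < 3.773 ≤ a1+…+a4=4.252 → R4 fires; R=1 A=7 X=18 D=0
Draw 11: a1=2.538, a2=0.000, a3=0.487, a4=0.000, a0=3.025; τ=−ln(0.0528)/3.025=0.972 → t=3.129 > T=2.91: stop.
At T=2.91: R=1 A=7 X=18 D=0; the largest is X.

Dominant species at T: X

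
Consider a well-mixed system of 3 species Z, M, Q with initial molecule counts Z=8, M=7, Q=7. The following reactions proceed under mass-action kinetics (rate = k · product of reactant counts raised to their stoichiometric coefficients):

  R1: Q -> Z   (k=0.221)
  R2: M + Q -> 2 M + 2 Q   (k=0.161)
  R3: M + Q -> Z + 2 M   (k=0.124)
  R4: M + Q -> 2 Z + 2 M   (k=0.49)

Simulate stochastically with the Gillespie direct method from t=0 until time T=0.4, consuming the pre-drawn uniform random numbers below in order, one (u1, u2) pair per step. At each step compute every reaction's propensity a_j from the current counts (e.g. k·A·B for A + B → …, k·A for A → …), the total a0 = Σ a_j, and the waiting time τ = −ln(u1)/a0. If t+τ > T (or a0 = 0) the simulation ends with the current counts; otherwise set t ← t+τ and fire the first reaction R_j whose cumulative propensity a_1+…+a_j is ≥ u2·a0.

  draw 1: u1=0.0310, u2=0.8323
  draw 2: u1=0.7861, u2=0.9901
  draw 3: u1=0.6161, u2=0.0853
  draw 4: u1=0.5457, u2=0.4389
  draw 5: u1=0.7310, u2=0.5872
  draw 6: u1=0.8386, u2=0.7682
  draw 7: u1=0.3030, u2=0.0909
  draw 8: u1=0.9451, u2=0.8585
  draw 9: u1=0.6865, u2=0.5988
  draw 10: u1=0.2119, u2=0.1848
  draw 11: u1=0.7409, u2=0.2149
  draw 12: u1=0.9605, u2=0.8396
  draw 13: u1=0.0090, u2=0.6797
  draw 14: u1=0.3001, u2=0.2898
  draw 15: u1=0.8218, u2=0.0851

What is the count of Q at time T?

Q at T = 1

t=0.000: Z=8 M=7 Q=7
Draw 1: a1=1.547, a2=7.889, a3=6.076, a4=24.010, a0=39.522; τ=−ln(0.0310)/39.522=0.088 → t=0.088; u2·a0=0.8323·39.522=32.894; a1+…+a3=15.512 < 32.894 ≤ a1+…+a4=39.522 → R4 fires; Z=10 M=8 Q=6
Draw 2: a1=1.326, a2=7.728, a3=5.952, a4=23.520, a0=38.526; τ=−ln(0.7861)/38.526=0.006 → t=0.094; u2·a0=0.9901·38.526=38.145; a1+…+a3=15.006 < 38.145 ≤ a1+…+a4=38.526 → R4 fires; Z=12 M=9 Q=5
Draw 3: a1=1.105, a2=7.245, a3=5.580, a4=22.050, a0=35.980; τ=−ln(0.6161)/35.980=0.013 → t=0.108; u2·a0=0.0853·35.980=3.069; a1=1.105 < 3.069 ≤ a1+a2=8.350 → R2 fires; Z=12 M=10 Q=6
Draw 4: a1=1.326, a2=9.660, a3=7.440, a4=29.400, a0=47.826; τ=−ln(0.5457)/47.826=0.013 → t=0.120; u2·a0=0.4389·47.826=20.991; a1+…+a3=18.426 < 20.991 ≤ a1+…+a4=47.826 → R4 fires; Z=14 M=11 Q=5
Draw 5: a1=1.105, a2=8.855, a3=6.820, a4=26.950, a0=43.730; τ=−ln(0.7310)/43.730=0.007 → t=0.127; u2·a0=0.5872·43.730=25.678; a1+…+a3=16.780 < 25.678 ≤ a1+…+a4=43.730 → R4 fires; Z=16 M=12 Q=4
Draw 6: a1=0.884, a2=7.728, a3=5.952, a4=23.520, a0=38.084; τ=−ln(0.8386)/38.084=0.005 → t=0.132; u2·a0=0.7682·38.084=29.256; a1+…+a3=14.564 < 29.256 ≤ a1+…+a4=38.084 → R4 fires; Z=18 M=13 Q=3
Draw 7: a1=0.663, a2=6.279, a3=4.836, a4=19.110, a0=30.888; τ=−ln(0.3030)/30.888=0.039 → t=0.171; u2·a0=0.0909·30.888=2.808; a1=0.663 < 2.808 ≤ a1+a2=6.942 → R2 fires; Z=18 M=14 Q=4
Draw 8: a1=0.884, a2=9.016, a3=6.944, a4=27.440, a0=44.284; τ=−ln(0.9451)/44.284=0.001 → t=0.172; u2·a0=0.8585·44.284=38.018; a1+…+a3=16.844 < 38.018 ≤ a1+…+a4=44.284 → R4 fires; Z=20 M=15 Q=3
Draw 9: a1=0.663, a2=7.245, a3=5.580, a4=22.050, a0=35.538; τ=−ln(0.6865)/35.538=0.011 → t=0.183; u2·a0=0.5988·35.538=21.280; a1+…+a3=13.488 < 21.280 ≤ a1+…+a4=35.538 → R4 fires; Z=22 M=16 Q=2
Draw 10: a1=0.442, a2=5.152, a3=3.968, a4=15.680, a0=25.242; τ=−ln(0.2119)/25.242=0.061 → t=0.244; u2·a0=0.1848·25.242=4.665; a1=0.442 < 4.665 ≤ a1+a2=5.594 → R2 fires; Z=22 M=17 Q=3
Draw 11: a1=0.663, a2=8.211, a3=6.324, a4=24.990, a0=40.188; τ=−ln(0.7409)/40.188=0.007 → t=0.252; u2·a0=0.2149·40.188=8.636; a1=0.663 < 8.636 ≤ a1+a2=8.874 → R2 fires; Z=22 M=18 Q=4
Draw 12: a1=0.884, a2=11.592, a3=8.928, a4=35.280, a0=56.684; τ=−ln(0.9605)/56.684=0.001 → t=0.252; u2·a0=0.8396·56.684=47.592; a1+…+a3=21.404 < 47.592 ≤ a1+…+a4=56.684 → R4 fires; Z=24 M=19 Q=3
Draw 13: a1=0.663, a2=9.177, a3=7.068, a4=27.930, a0=44.838; τ=−ln(0.0090)/44.838=0.105 → t=0.357; u2·a0=0.6797·44.838=30.476; a1+…+a3=16.908 < 30.476 ≤ a1+…+a4=44.838 → R4 fires; Z=26 M=20 Q=2
Draw 14: a1=0.442, a2=6.440, a3=4.960, a4=19.600, a0=31.442; τ=−ln(0.3001)/31.442=0.038 → t=0.396; u2·a0=0.2898·31.442=9.112; a1+a2=6.882 < 9.112 ≤ a1+…+a3=11.842 → R3 fires; Z=27 M=21 Q=1
Draw 15: a1=0.221, a2=3.381, a3=2.604, a4=10.290, a0=16.496; τ=−ln(0.8218)/16.496=0.012 → t=0.407 > T=0.4: stop.
Read off Q at T=0.4: 1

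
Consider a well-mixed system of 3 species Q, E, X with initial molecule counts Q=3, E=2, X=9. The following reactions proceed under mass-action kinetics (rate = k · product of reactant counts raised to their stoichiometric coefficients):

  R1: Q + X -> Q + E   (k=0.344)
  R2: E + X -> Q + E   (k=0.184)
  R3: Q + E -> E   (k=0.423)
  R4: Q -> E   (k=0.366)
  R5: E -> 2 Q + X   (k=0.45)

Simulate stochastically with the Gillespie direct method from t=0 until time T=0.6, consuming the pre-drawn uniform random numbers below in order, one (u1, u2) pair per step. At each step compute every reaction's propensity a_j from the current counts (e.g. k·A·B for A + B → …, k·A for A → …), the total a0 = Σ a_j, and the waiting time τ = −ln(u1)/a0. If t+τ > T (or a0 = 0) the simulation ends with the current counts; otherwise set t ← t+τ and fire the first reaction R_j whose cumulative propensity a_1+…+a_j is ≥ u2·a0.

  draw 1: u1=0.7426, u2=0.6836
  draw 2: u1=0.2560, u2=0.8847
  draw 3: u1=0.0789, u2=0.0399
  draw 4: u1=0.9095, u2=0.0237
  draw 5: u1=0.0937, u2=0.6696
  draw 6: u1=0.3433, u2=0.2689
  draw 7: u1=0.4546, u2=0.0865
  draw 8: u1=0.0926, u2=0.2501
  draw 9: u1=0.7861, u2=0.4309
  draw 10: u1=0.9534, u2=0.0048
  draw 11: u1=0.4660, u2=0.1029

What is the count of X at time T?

t=0.000: Q=3 E=2 X=9
Draw 1: a1=9.288, a2=3.312, a3=2.538, a4=1.098, a5=0.900, a0=17.136; τ=−ln(0.7426)/17.136=0.017 → t=0.017; u2·a0=0.6836·17.136=11.714; a1=9.288 < 11.714 ≤ a1+a2=12.600 → R2 fires; Q=4 E=2 X=8
Draw 2: a1=11.008, a2=2.944, a3=3.384, a4=1.464, a5=0.900, a0=19.700; τ=−ln(0.2560)/19.700=0.069 → t=0.087; u2·a0=0.8847·19.700=17.429; a1+…+a3=17.336 < 17.429 ≤ a1+…+a4=18.800 → R4 fires; Q=3 E=3 X=8
Draw 3: a1=8.256, a2=4.416, a3=3.807, a4=1.098, a5=1.350, a0=18.927; τ=−ln(0.0789)/18.927=0.134 → t=0.221; u2·a0=0.0399·18.927=0.755 ≤ a1=8.256 → R1 fires; Q=3 E=4 X=7
Draw 4: a1=7.224, a2=5.152, a3=5.076, a4=1.098, a5=1.800, a0=20.350; τ=−ln(0.9095)/20.350=0.005 → t=0.225; u2·a0=0.0237·20.350=0.482 ≤ a1=7.224 → R1 fires; Q=3 E=5 X=6
Draw 5: a1=6.192, a2=5.520, a3=6.345, a4=1.098, a5=2.250, a0=21.405; τ=−ln(0.0937)/21.405=0.111 → t=0.336; u2·a0=0.6696·21.405=14.333; a1+a2=11.712 < 14.333 ≤ a1+…+a3=18.057 → R3 fires; Q=2 E=5 X=6
Draw 6: a1=4.128, a2=5.520, a3=4.230, a4=0.732, a5=2.250, a0=16.860; τ=−ln(0.3433)/16.860=0.063 → t=0.399; u2·a0=0.2689·16.860=4.534; a1=4.128 < 4.534 ≤ a1+a2=9.648 → R2 fires; Q=3 E=5 X=5
Draw 7: a1=5.160, a2=4.600, a3=6.345, a4=1.098, a5=2.250, a0=19.453; τ=−ln(0.4546)/19.453=0.041 → t=0.440; u2·a0=0.0865·19.453=1.683 ≤ a1=5.160 → R1 fires; Q=3 E=6 X=4
Draw 8: a1=4.128, a2=4.416, a3=7.614, a4=1.098, a5=2.700, a0=19.956; τ=−ln(0.0926)/19.956=0.119 → t=0.559; u2·a0=0.2501·19.956=4.991; a1=4.128 < 4.991 ≤ a1+a2=8.544 → R2 fires; Q=4 E=6 X=3
Draw 9: a1=4.128, a2=3.312, a3=10.152, a4=1.464, a5=2.700, a0=21.756; τ=−ln(0.7861)/21.756=0.011 → t=0.570; u2·a0=0.4309·21.756=9.375; a1+a2=7.440 < 9.375 ≤ a1+…+a3=17.592 → R3 fires; Q=3 E=6 X=3
Draw 10: a1=3.096, a2=3.312, a3=7.614, a4=1.098, a5=2.700, a0=17.820; τ=−ln(0.9534)/17.820=0.003 → t=0.573; u2·a0=0.0048·17.820=0.086 ≤ a1=3.096 → R1 fires; Q=3 E=7 X=2
Draw 11: a1=2.064, a2=2.576, a3=8.883, a4=1.098, a5=3.150, a0=17.771; τ=−ln(0.4660)/17.771=0.043 → t=0.616 > T=0.6: stop.
Read off X at T=0.6: 2

X at T = 2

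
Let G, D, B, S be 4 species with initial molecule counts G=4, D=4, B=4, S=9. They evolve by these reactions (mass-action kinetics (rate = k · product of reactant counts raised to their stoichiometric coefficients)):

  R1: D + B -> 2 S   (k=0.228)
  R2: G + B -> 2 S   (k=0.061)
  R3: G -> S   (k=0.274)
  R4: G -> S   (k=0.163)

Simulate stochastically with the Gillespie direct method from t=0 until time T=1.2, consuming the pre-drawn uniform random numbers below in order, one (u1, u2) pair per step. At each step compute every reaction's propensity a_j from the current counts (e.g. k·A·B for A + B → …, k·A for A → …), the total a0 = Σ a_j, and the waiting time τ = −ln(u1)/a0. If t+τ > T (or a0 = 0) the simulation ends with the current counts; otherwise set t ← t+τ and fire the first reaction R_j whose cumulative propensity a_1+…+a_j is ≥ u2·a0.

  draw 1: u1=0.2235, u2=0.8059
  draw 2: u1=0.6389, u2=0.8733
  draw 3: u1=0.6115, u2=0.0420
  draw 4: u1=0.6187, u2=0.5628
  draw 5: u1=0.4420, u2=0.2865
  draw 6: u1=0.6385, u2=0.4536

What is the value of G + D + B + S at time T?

Value at T = 21

Check how each reaction changes W = G + D + B + S (weight of products minus weight of reactants):
R1: D + B -> 2 S: (1·2) − (1·1 + 1·1) = 2 − 2 = 0
R2: G + B -> 2 S: (1·2) − (1·1 + 1·1) = 2 − 2 = 0
R3: G -> S: (1·1) − (1·1) = 1 − 1 = 0
R4: G -> S: (1·1) − (1·1) = 1 − 1 = 0
Every reaction leaves W unchanged, so W is conserved and no simulation is needed: W(T) = W(0) = 4 + 4 + 4 + 9 = 21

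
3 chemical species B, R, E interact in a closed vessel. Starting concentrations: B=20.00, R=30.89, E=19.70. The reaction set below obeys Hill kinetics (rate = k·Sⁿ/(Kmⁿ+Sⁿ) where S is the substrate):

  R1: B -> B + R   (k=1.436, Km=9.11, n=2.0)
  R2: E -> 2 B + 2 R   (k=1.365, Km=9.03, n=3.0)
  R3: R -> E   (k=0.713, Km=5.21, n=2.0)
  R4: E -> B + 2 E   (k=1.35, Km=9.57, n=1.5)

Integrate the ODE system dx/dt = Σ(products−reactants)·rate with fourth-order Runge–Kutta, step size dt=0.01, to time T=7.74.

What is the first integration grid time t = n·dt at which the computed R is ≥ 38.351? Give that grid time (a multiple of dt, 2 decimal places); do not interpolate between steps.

RK4 with dt=0.01: 774 steps to T=7.74. Trajectory (selected grid times):
t=0.00: B=20.00 R=30.89 E=19.70
t=0.86: B=23.02 R=33.49 E=20.09
t=1.72: B=26.05 R=36.13 E=20.49
t=2.43: B=28.57 R=38.34 E=20.82
t=2.44: B=28.61 R=38.37 E=20.83
t=2.58: B=29.10 R=38.81 E=20.89
t=3.44: B=32.17 R=41.52 E=21.30
t=4.30: B=35.25 R=44.25 E=21.70
t=5.16: B=38.35 R=47.00 E=22.11
t=6.02: B=41.45 R=49.77 E=22.52
t=6.88: B=44.57 R=52.55 E=22.94
t=7.74: B=47.71 R=55.35 E=23.36
R(2.43)=38.339 < 38.351 but R(2.44)=38.370 ≥ 38.351, so the first grid time is t=2.44.

Threshold first reached at t = 2.44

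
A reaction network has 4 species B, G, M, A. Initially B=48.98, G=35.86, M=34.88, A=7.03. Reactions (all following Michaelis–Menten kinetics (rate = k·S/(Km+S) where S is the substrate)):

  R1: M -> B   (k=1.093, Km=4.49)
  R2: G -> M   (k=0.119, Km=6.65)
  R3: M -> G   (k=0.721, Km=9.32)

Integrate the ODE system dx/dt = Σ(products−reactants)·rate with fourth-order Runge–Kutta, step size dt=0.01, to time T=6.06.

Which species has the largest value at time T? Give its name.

RK4 with dt=0.01: 606 steps to T=6.06. Trajectory (selected grid times):
t=0.00: B=48.98 G=35.86 M=34.88 A=7.03
t=0.67: B=49.63 G=36.17 M=33.92 A=7.03
t=1.35: B=50.28 G=36.49 M=32.95 A=7.03
t=2.02: B=50.93 G=36.80 M=32.00 A=7.03
t=2.69: B=51.57 G=37.10 M=31.05 A=7.03
t=3.37: B=52.22 G=37.41 M=30.10 A=7.03
t=4.04: B=52.85 G=37.71 M=29.16 A=7.03
t=4.71: B=53.48 G=38.00 M=28.23 A=7.03
t=5.39: B=54.12 G=38.30 M=27.29 A=7.03
t=6.06: B=54.75 G=38.59 M=26.38 A=7.03
At T=6.06: B=54.75 G=38.59 M=26.38 A=7.03; the largest is B.

Dominant species at T: B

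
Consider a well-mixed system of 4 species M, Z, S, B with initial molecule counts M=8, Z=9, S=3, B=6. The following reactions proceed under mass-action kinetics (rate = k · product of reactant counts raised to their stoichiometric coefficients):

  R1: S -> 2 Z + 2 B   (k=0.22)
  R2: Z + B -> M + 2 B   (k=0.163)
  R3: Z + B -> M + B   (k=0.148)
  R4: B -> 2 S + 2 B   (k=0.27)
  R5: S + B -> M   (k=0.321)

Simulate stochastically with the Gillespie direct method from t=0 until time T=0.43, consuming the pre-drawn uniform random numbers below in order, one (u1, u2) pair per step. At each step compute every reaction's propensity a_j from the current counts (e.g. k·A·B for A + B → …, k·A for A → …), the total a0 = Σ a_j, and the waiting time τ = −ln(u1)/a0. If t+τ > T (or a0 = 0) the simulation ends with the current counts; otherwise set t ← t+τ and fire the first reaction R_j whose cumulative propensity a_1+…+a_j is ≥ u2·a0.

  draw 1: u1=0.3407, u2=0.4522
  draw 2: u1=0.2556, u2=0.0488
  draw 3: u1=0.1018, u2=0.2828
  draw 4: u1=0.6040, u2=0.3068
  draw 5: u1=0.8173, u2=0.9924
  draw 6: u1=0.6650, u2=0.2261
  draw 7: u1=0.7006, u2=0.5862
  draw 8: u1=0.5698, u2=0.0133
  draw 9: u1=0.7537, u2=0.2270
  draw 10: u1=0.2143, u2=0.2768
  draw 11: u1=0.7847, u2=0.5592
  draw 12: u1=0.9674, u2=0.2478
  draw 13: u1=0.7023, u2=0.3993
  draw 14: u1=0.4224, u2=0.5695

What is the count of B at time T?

B at T = 15

t=0.000: M=8 Z=9 S=3 B=6
Draw 1: a1=0.660, a2=8.802, a3=7.992, a4=1.620, a5=5.778, a0=24.852; τ=−ln(0.3407)/24.852=0.043 → t=0.043; u2·a0=0.4522·24.852=11.238; a1+a2=9.462 < 11.238 ≤ a1+…+a3=17.454 → R3 fires; M=9 Z=8 S=3 B=6
Draw 2: a1=0.660, a2=7.824, a3=7.104, a4=1.620, a5=5.778, a0=22.986; τ=−ln(0.2556)/22.986=0.059 → t=0.103; u2·a0=0.0488·22.986=1.122; a1=0.660 < 1.122 ≤ a1+a2=8.484 → R2 fires; M=10 Z=7 S=3 B=7
Draw 3: a1=0.660, a2=7.987, a3=7.252, a4=1.890, a5=6.741, a0=24.530; τ=−ln(0.1018)/24.530=0.093 → t=0.196; u2·a0=0.2828·24.530=6.937; a1=0.660 < 6.937 ≤ a1+a2=8.647 → R2 fires; M=11 Z=6 S=3 B=8
Draw 4: a1=0.660, a2=7.824, a3=7.104, a4=2.160, a5=7.704, a0=25.452; τ=−ln(0.6040)/25.452=0.020 → t=0.216; u2·a0=0.3068·25.452=7.809; a1=0.660 < 7.809 ≤ a1+a2=8.484 → R2 fires; M=12 Z=5 S=3 B=9
Draw 5: a1=0.660, a2=7.335, a3=6.660, a4=2.430, a5=8.667, a0=25.752; τ=−ln(0.8173)/25.752=0.008 → t=0.223; u2·a0=0.9924·25.752=25.556; a1+…+a4=17.085 < 25.556 ≤ a1+…+a5=25.752 → R5 fires; M=13 Z=5 S=2 B=8
Draw 6: a1=0.440, a2=6.520, a3=5.920, a4=2.160, a5=5.136, a0=20.176; τ=−ln(0.6650)/20.176=0.020 → t=0.244; u2·a0=0.2261·20.176=4.562; a1=0.440 < 4.562 ≤ a1+a2=6.960 → R2 fires; M=14 Z=4 S=2 B=9
Draw 7: a1=0.440, a2=5.868, a3=5.328, a4=2.430, a5=5.778, a0=19.844; τ=−ln(0.7006)/19.844=0.018 → t=0.262; u2·a0=0.5862·19.844=11.633; a1+a2=6.308 < 11.633 ≤ a1+…+a3=11.636 → R3 fires; M=15 Z=3 S=2 B=9
Draw 8: a1=0.440, a2=4.401, a3=3.996, a4=2.430, a5=5.778, a0=17.045; τ=−ln(0.5698)/17.045=0.033 → t=0.295; u2·a0=0.0133·17.045=0.227 ≤ a1=0.440 → R1 fires; M=15 Z=5 S=1 B=11
Draw 9: a1=0.220, a2=8.965, a3=8.140, a4=2.970, a5=3.531, a0=23.826; τ=−ln(0.7537)/23.826=0.012 → t=0.306; u2·a0=0.2270·23.826=5.409; a1=0.220 < 5.409 ≤ a1+a2=9.185 → R2 fires; M=16 Z=4 S=1 B=12
Draw 10: a1=0.220, a2=7.824, a3=7.104, a4=3.240, a5=3.852, a0=22.240; τ=−ln(0.2143)/22.240=0.069 → t=0.376; u2·a0=0.2768·22.240=6.156; a1=0.220 < 6.156 ≤ a1+a2=8.044 → R2 fires; M=17 Z=3 S=1 B=13
Draw 11: a1=0.220, a2=6.357, a3=5.772, a4=3.510, a5=4.173, a0=20.032; τ=−ln(0.7847)/20.032=0.012 → t=0.388; u2·a0=0.5592·20.032=11.202; a1+a2=6.577 < 11.202 ≤ a1+…+a3=12.349 → R3 fires; M=18 Z=2 S=1 B=13
Draw 12: a1=0.220, a2=4.238, a3=3.848, a4=3.510, a5=4.173, a0=15.989; τ=−ln(0.9674)/15.989=0.002 → t=0.390; u2·a0=0.2478·15.989=3.962; a1=0.220 < 3.962 ≤ a1+a2=4.458 → R2 fires; M=19 Z=1 S=1 B=14
Draw 13: a1=0.220, a2=2.282, a3=2.072, a4=3.780, a5=4.494, a0=12.848; τ=−ln(0.7023)/12.848=0.028 → t=0.417; u2·a0=0.3993·12.848=5.130; a1+…+a3=4.574 < 5.130 ≤ a1+…+a4=8.354 → R4 fires; M=19 Z=1 S=3 B=15
Draw 14: a1=0.660, a2=2.445, a3=2.220, a4=4.050, a5=14.445, a0=23.820; τ=−ln(0.4224)/23.820=0.036 → t=0.454 > T=0.43: stop.
Read off B at T=0.43: 15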